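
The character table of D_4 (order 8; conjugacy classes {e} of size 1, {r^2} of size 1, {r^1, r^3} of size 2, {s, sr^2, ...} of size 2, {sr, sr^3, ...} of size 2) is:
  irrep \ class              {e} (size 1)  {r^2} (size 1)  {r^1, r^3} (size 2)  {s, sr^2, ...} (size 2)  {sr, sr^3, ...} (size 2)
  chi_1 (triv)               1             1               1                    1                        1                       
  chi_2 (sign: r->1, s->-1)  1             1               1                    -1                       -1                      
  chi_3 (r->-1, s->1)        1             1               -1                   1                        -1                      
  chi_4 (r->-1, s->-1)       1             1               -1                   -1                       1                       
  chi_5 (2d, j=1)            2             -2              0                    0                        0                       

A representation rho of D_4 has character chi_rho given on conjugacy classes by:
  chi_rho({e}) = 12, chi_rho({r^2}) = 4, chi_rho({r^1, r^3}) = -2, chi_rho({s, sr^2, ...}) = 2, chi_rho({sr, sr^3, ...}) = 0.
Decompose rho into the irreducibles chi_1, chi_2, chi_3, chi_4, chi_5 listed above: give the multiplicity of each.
Multiplicities: chi_1: 2, chi_2: 1, chi_3: 3, chi_4: 2, chi_5: 2.

Solution. Use <chi_rho, chi> = (1/|G|) sum_C |C| * chi_rho(C) * conj(chi(C)) with |G| = 8 for each irreducible chi in the table:
  <chi_rho, chi_1> = (1/8)[1*(12)*conj(1) + 1*(4)*conj(1) + 2*(-2)*conj(1) + 2*(2)*conj(1) + 2*(0)*conj(1)]
      = (1/8)[(12) + (4) + (-4) + (4) + (0)] = 16/8 = 2
  <chi_rho, chi_2> = (1/8)[1*(12)*conj(1) + 1*(4)*conj(1) + 2*(-2)*conj(1) + 2*(2)*conj(-1) + 2*(0)*conj(-1)]
      = (1/8)[(12) + (4) + (-4) + (-4) + (0)] = 8/8 = 1
  <chi_rho, chi_3> = (1/8)[1*(12)*conj(1) + 1*(4)*conj(1) + 2*(-2)*conj(-1) + 2*(2)*conj(1) + 2*(0)*conj(-1)]
      = (1/8)[(12) + (4) + (4) + (4) + (0)] = 24/8 = 3
  <chi_rho, chi_4> = (1/8)[1*(12)*conj(1) + 1*(4)*conj(1) + 2*(-2)*conj(-1) + 2*(2)*conj(-1) + 2*(0)*conj(1)]
      = (1/8)[(12) + (4) + (4) + (-4) + (0)] = 16/8 = 2
  <chi_rho, chi_5> = (1/8)[1*(12)*conj(2) + 1*(4)*conj(-2) + 2*(-2)*conj(0) + 2*(2)*conj(0) + 2*(0)*conj(0)]
      = (1/8)[(24) + (-8) + (0) + (0) + (0)] = 16/8 = 2
Dimension check: dim(rho) = sum (mult * dim) = 2*1 + 1*1 + 3*1 + 2*1 + 2*2 = 12 = chi_rho(e) = 12.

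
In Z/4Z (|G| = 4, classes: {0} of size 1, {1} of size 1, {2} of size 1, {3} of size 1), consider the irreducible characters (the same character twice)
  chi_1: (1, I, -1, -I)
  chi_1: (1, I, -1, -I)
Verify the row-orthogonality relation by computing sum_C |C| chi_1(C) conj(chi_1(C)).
Sum = 4 = |G| = 4; so <chi_1, chi_1> = 1 (norm-1 confirms irreducibility).

Proof sketch: Compute term by term over conjugacy classes (|C| * chi_1(C) * conj(chi_1(C))):
  1*(1)*conj(1) + 1*(I)*conj(I) + 1*(-1)*conj(-1) + 1*(-I)*conj(-I)
  = (1) + (1) + (1) + (1)
  = 4.
(Exp terms are combined using exp(i*s)*conj(exp(i*t)) = exp(i*(s-t)), and sums of them are collapsed using the identity that for every m > 1 the m distinct m-th roots of unity sum to 0, e.g. 1 + exp(2*I*pi/3) + exp(-2*I*pi/3) = 0.)
Dividing by |G| = 4 gives 4/4 = 1, matching the row-orthogonality relation <chi_1, chi_1> = [chi_1 = chi_1].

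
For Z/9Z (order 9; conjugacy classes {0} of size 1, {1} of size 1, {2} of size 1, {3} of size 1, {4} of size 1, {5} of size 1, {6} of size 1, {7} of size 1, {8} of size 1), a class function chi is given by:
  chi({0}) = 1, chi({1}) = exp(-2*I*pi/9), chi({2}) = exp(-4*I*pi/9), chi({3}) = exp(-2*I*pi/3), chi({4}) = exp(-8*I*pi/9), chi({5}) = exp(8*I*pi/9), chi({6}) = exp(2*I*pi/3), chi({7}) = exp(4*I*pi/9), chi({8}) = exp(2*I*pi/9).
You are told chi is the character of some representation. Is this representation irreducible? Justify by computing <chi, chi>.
Irreducible: <chi, chi> = 1.

Proof sketch: <chi, chi> = (1/|G|) sum_C |C| * |chi(C)|^2 = (1/9)[1*|1|^2 + 1*|exp(-2*I*pi/9)|^2 + 1*|exp(-4*I*pi/9)|^2 + 1*|exp(-2*I*pi/3)|^2 + 1*|exp(-8*I*pi/9)|^2 + 1*|exp(8*I*pi/9)|^2 + 1*|exp(2*I*pi/3)|^2 + 1*|exp(4*I*pi/9)|^2 + 1*|exp(2*I*pi/9)|^2]
  = (1/9)[(1) + (1) + (1) + (1) + (1) + (1) + (1) + (1) + (1)] = 9/9 = 1.
(Exp terms are combined using exp(i*s)*conj(exp(i*t)) = exp(i*(s-t)), and sums of them are collapsed using the identity that for every m > 1 the m distinct m-th roots of unity sum to 0, e.g. 1 + exp(2*I*pi/3) + exp(-2*I*pi/3) = 0.)
A character is irreducible iff <chi, chi> = 1, so this representation is irreducible.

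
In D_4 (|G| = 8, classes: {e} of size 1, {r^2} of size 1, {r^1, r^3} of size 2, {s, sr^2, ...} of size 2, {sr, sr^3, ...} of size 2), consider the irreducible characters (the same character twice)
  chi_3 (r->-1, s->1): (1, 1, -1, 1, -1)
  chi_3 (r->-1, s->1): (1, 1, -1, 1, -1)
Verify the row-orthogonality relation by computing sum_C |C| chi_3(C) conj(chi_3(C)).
Sum = 8 = |G| = 8; so <chi_3, chi_3> = 1 (norm-1 confirms irreducibility).

Solution. Compute term by term over conjugacy classes (|C| * chi_3(C) * conj(chi_3(C))):
  1*(1)*conj(1) + 1*(1)*conj(1) + 2*(-1)*conj(-1) + 2*(1)*conj(1) + 2*(-1)*conj(-1)
  = (1) + (1) + (2) + (2) + (2)
  = 8.
Dividing by |G| = 8 gives 8/8 = 1, matching the row-orthogonality relation <chi_3, chi_3> = [chi_3 = chi_3].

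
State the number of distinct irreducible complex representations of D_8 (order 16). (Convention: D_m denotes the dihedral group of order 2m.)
7

The number of irreducible complex representations of a finite group equals its number of conjugacy classes. D_8 has 7 conjugacy classes (n/2 + 3 for n even), so D_8 (order 16) has exactly 7 irreducible complex representations.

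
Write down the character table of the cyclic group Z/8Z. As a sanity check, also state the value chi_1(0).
Character table of Z/8Z (irreps indexed chi_0,...,chi_7 with chi_k(m) = zeta_8^(k*m), zeta_8 = exp(2*pi*i/8)):
  irrep \ class  {0} (size 1)  {1} (size 1)    {2} (size 1)  {3} (size 1)    {4} (size 1)  {5} (size 1)    {6} (size 1)  {7} (size 1)  
  chi_0          1             1               1             1               1             1               1             1             
  chi_1          1             exp(I*pi/4)     I             exp(3*I*pi/4)   -1            exp(-3*I*pi/4)  -I            exp(-I*pi/4)  
  chi_2          1             I               -1            -I              1             I               -1            -I            
  chi_3          1             exp(3*I*pi/4)   -I            exp(I*pi/4)     -1            exp(-I*pi/4)    I             exp(-3*I*pi/4)
  chi_4          1             -1              1             -1              1             -1              1             -1            
  chi_5          1             exp(-3*I*pi/4)  I             exp(-I*pi/4)    -1            exp(I*pi/4)     -I            exp(3*I*pi/4) 
  chi_6          1             -I              -1            I               1             -I              -1            I             
  chi_7          1             exp(-I*pi/4)    -I            exp(-3*I*pi/4)  -1            exp(3*I*pi/4)   I             exp(I*pi/4)   

Spot check: chi_1(0) = zeta_8^(1*0) = zeta_8^0 = 1.

Reasoning: Z/8Z is abelian, so all 8 irreducible complex representations are 1-dimensional. They are given by chi_k(m) = zeta_8^(k*m) for k = 0,...,7. Row orthogonality: sum_m chi_k(m) conj(chi_l(m)) = 8 * [k = l].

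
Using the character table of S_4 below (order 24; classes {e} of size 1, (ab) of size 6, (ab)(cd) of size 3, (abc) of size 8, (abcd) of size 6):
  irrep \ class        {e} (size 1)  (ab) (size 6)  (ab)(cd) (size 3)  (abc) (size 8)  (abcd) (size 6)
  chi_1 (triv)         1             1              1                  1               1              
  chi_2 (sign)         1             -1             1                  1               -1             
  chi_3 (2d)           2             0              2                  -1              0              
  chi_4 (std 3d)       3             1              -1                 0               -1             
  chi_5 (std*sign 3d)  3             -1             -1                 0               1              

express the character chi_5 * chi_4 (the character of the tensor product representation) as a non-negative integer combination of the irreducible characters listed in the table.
chi_5 tensor chi_4 = chi_2 + chi_3 + chi_4 + chi_5 (all other irreducibles have multiplicity 0).

Explanation: The character of a tensor product is the pointwise product (chi_5 * chi_4)(C) = chi_5(C) * chi_4(C):
  {e}: (3)*(3), (ab): (-1)*(1), (ab)(cd): (-1)*(-1), (abc): (0)*(0), (abcd): (1)*(-1)
so (chi_5 * chi_4) takes values
  {e} -> 9, (ab) -> -1, (ab)(cd) -> 1, (abc) -> 0, (abcd) -> -1.
Now take the inner product of this character with each irreducible chi from the table, <chi_5*chi_4, chi> = (1/24) sum_C |C| (chi_5*chi_4)(C) conj(chi(C)):
  <chi_5*chi_4, chi_1> = (1/24)[1*(9)*conj(1) + 6*(-1)*conj(1) + 3*(1)*conj(1) + 8*(0)*conj(1) + 6*(-1)*conj(1)]
      = (1/24)[(9) + (-6) + (3) + (0) + (-6)] = 0/24 = 0
  <chi_5*chi_4, chi_2> = (1/24)[1*(9)*conj(1) + 6*(-1)*conj(-1) + 3*(1)*conj(1) + 8*(0)*conj(1) + 6*(-1)*conj(-1)]
      = (1/24)[(9) + (6) + (3) + (0) + (6)] = 24/24 = 1
  <chi_5*chi_4, chi_3> = (1/24)[1*(9)*conj(2) + 6*(-1)*conj(0) + 3*(1)*conj(2) + 8*(0)*conj(-1) + 6*(-1)*conj(0)]
      = (1/24)[(18) + (0) + (6) + (0) + (0)] = 24/24 = 1
  <chi_5*chi_4, chi_4> = (1/24)[1*(9)*conj(3) + 6*(-1)*conj(1) + 3*(1)*conj(-1) + 8*(0)*conj(0) + 6*(-1)*conj(-1)]
      = (1/24)[(27) + (-6) + (-3) + (0) + (6)] = 24/24 = 1
  <chi_5*chi_4, chi_5> = (1/24)[1*(9)*conj(3) + 6*(-1)*conj(-1) + 3*(1)*conj(-1) + 8*(0)*conj(0) + 6*(-1)*conj(1)]
      = (1/24)[(27) + (6) + (-3) + (0) + (-6)] = 24/24 = 1
Hence the multiplicities are chi_2: 1, chi_3: 1, chi_4: 1, chi_5: 1. Dimension check: dim(chi_5)*dim(chi_4) = 3*3 = 9 and sum (mult * dim) = 1*1 + 1*2 + 1*3 + 1*3 = 9.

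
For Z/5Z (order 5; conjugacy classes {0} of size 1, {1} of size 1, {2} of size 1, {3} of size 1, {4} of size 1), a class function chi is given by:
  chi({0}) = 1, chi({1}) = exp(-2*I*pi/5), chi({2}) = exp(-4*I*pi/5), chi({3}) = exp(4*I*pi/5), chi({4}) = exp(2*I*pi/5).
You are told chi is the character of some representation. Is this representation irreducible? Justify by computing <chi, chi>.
Irreducible: <chi, chi> = 1.

Proof sketch: <chi, chi> = (1/|G|) sum_C |C| * |chi(C)|^2 = (1/5)[1*|1|^2 + 1*|exp(-2*I*pi/5)|^2 + 1*|exp(-4*I*pi/5)|^2 + 1*|exp(4*I*pi/5)|^2 + 1*|exp(2*I*pi/5)|^2]
  = (1/5)[(1) + (1) + (1) + (1) + (1)] = 5/5 = 1.
(Exp terms are combined using exp(i*s)*conj(exp(i*t)) = exp(i*(s-t)), and sums of them are collapsed using the identity that for every m > 1 the m distinct m-th roots of unity sum to 0, e.g. 1 + exp(2*I*pi/3) + exp(-2*I*pi/3) = 0.)
A character is irreducible iff <chi, chi> = 1, so this representation is irreducible.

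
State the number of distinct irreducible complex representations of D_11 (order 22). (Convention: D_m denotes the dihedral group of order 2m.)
7

Explanation: The number of irreducible complex representations of a finite group equals its number of conjugacy classes. D_11 has 7 conjugacy classes ((n+3)/2 for n odd), so D_11 (order 22) has exactly 7 irreducible complex representations.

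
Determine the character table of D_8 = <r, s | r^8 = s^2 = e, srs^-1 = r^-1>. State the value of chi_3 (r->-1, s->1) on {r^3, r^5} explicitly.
Conjugacy classes: {e} of size 1, {r^4} of size 1, {r^1, r^7} of size 2, {r^2, r^6} of size 2, {r^3, r^5} of size 2, {s, sr^2, ...} of size 4, {sr, sr^3, ...} of size 4.
Character table:
  irrep \ class              {e} (size 1)  {r^4} (size 1)  {r^1, r^7} (size 2)  {r^2, r^6} (size 2)  {r^3, r^5} (size 2)  {s, sr^2, ...} (size 4)  {sr, sr^3, ...} (size 4)
  chi_1 (triv)               1             1               1                    1                    1                    1                        1                       
  chi_2 (sign: r->1, s->-1)  1             1               1                    1                    1                    -1                       -1                      
  chi_3 (r->-1, s->1)        1             1               -1                   1                    -1                   1                        -1                      
  chi_4 (r->-1, s->-1)       1             1               -1                   1                    -1                   -1                       1                       
  chi_5 (2d, j=1)            2             -2              sqrt(2)              0                    -sqrt(2)             0                        0                       
  chi_6 (2d, j=2)            2             2               0                    -2                   0                    0                        0                       
  chi_7 (2d, j=3)            2             -2              -sqrt(2)             0                    sqrt(2)              0                        0                       

Spot check: chi_3 (r->-1, s->1) on {r^3, r^5} = -1.

D_8 has order 2*8 = 16 with 7 conjugacy classes, hence 7 irreducibles. Sum of squared dims 1 + 1 + 1 + 1 + 4 + 4 + 4 = 16 = |G|. Linear characters come from the abelianisation; the 2-dimensional irreps have character r^k -> 2*cos(2*pi*j*k/8), reflections -> 0.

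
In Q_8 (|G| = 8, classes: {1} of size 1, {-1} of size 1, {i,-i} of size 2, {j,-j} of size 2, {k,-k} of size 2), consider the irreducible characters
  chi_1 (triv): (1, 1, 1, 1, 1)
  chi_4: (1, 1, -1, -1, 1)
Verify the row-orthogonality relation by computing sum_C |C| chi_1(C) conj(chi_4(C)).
Sum = 0; so <chi_1, chi_4> = 0 (distinct irreducibles are orthogonal).

Compute term by term over conjugacy classes (|C| * chi_1(C) * conj(chi_4(C))):
  1*(1)*conj(1) + 1*(1)*conj(1) + 2*(1)*conj(-1) + 2*(1)*conj(-1) + 2*(1)*conj(1)
  = (1) + (1) + (-2) + (-2) + (2)
  = 0.
Dividing by |G| = 8 gives 0/8 = 0, matching the row-orthogonality relation <chi_1, chi_4> = [chi_1 = chi_4].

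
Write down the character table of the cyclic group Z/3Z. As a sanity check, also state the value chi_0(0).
Character table of Z/3Z (irreps indexed chi_0,...,chi_2 with chi_k(m) = zeta_3^(k*m), zeta_3 = exp(2*pi*i/3)):
  irrep \ class  {0} (size 1)  {1} (size 1)    {2} (size 1)  
  chi_0          1             1               1             
  chi_1          1             exp(2*I*pi/3)   exp(-2*I*pi/3)
  chi_2          1             exp(-2*I*pi/3)  exp(2*I*pi/3) 

Spot check: chi_0(0) = zeta_3^(0*0) = zeta_3^0 = 1.

Details: Z/3Z is abelian, so all 3 irreducible complex representations are 1-dimensional. They are given by chi_k(m) = zeta_3^(k*m) for k = 0,...,2. Row orthogonality: sum_m chi_k(m) conj(chi_l(m)) = 3 * [k = l].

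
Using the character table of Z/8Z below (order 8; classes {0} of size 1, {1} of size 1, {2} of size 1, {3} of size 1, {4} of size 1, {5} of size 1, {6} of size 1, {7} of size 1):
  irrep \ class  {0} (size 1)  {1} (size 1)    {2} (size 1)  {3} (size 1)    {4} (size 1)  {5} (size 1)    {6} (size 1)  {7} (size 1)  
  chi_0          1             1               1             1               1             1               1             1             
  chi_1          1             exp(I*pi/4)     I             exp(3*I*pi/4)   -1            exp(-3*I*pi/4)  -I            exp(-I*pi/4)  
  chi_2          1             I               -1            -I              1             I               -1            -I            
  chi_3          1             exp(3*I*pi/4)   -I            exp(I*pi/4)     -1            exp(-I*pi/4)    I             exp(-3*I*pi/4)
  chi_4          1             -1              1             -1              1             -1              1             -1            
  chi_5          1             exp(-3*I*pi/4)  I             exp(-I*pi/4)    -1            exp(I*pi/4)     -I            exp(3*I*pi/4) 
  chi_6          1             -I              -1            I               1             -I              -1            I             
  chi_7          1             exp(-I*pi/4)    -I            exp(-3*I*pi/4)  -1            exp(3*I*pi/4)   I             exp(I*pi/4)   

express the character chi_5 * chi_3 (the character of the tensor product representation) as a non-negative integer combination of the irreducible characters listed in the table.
chi_5 tensor chi_3 = chi_0 (all other irreducibles have multiplicity 0).

Solution. The character of a tensor product is the pointwise product (chi_5 * chi_3)(C) = chi_5(C) * chi_3(C):
  {0}: (1)*(1), {1}: (exp(-3*I*pi/4))*(exp(3*I*pi/4)), {2}: (I)*(-I), {3}: (exp(-I*pi/4))*(exp(I*pi/4)), {4}: (-1)*(-1), {5}: (exp(I*pi/4))*(exp(-I*pi/4)), {6}: (-I)*(I), {7}: (exp(3*I*pi/4))*(exp(-3*I*pi/4))
so (chi_5 * chi_3) takes values
  {0} -> 1, {1} -> 1, {2} -> 1, {3} -> 1, {4} -> 1, {5} -> 1, {6} -> 1, {7} -> 1.
Now take the inner product of this character with each irreducible chi from the table, <chi_5*chi_3, chi> = (1/8) sum_C |C| (chi_5*chi_3)(C) conj(chi(C)):
  <chi_5*chi_3, chi_0> = (1/8)[1*(1)*conj(1) + 1*(1)*conj(1) + 1*(1)*conj(1) + 1*(1)*conj(1) + 1*(1)*conj(1) + 1*(1)*conj(1) + 1*(1)*conj(1) + 1*(1)*conj(1)]
      = (1/8)[(1) + (1) + (1) + (1) + (1) + (1) + (1) + (1)] = 8/8 = 1
  <chi_5*chi_3, chi_1> = (1/8)[1*(1)*conj(1) + 1*(1)*conj(exp(I*pi/4)) + 1*(1)*conj(I) + 1*(1)*conj(exp(3*I*pi/4)) + 1*(1)*conj(-1) + 1*(1)*conj(exp(-3*I*pi/4)) + 1*(1)*conj(-I) + 1*(1)*conj(exp(-I*pi/4))]
      = (1/8)[(1) + (exp(-I*pi/4)) + (-I) + (exp(-3*I*pi/4)) + (-1) + (exp(3*I*pi/4)) + (I) + (exp(I*pi/4))] = 0/8 = 0
  <chi_5*chi_3, chi_2> = (1/8)[1*(1)*conj(1) + 1*(1)*conj(I) + 1*(1)*conj(-1) + 1*(1)*conj(-I) + 1*(1)*conj(1) + 1*(1)*conj(I) + 1*(1)*conj(-1) + 1*(1)*conj(-I)]
      = (1/8)[(1) + (-I) + (-1) + (I) + (1) + (-I) + (-1) + (I)] = 0/8 = 0
  <chi_5*chi_3, chi_3> = (1/8)[1*(1)*conj(1) + 1*(1)*conj(exp(3*I*pi/4)) + 1*(1)*conj(-I) + 1*(1)*conj(exp(I*pi/4)) + 1*(1)*conj(-1) + 1*(1)*conj(exp(-I*pi/4)) + 1*(1)*conj(I) + 1*(1)*conj(exp(-3*I*pi/4))]
      = (1/8)[(1) + (exp(-3*I*pi/4)) + (I) + (exp(-I*pi/4)) + (-1) + (exp(I*pi/4)) + (-I) + (exp(3*I*pi/4))] = 0/8 = 0
  <chi_5*chi_3, chi_4> = (1/8)[1*(1)*conj(1) + 1*(1)*conj(-1) + 1*(1)*conj(1) + 1*(1)*conj(-1) + 1*(1)*conj(1) + 1*(1)*conj(-1) + 1*(1)*conj(1) + 1*(1)*conj(-1)]
      = (1/8)[(1) + (-1) + (1) + (-1) + (1) + (-1) + (1) + (-1)] = 0/8 = 0
  <chi_5*chi_3, chi_5> = (1/8)[1*(1)*conj(1) + 1*(1)*conj(exp(-3*I*pi/4)) + 1*(1)*conj(I) + 1*(1)*conj(exp(-I*pi/4)) + 1*(1)*conj(-1) + 1*(1)*conj(exp(I*pi/4)) + 1*(1)*conj(-I) + 1*(1)*conj(exp(3*I*pi/4))]
      = (1/8)[(1) + (exp(3*I*pi/4)) + (-I) + (exp(I*pi/4)) + (-1) + (exp(-I*pi/4)) + (I) + (exp(-3*I*pi/4))] = 0/8 = 0
  <chi_5*chi_3, chi_6> = (1/8)[1*(1)*conj(1) + 1*(1)*conj(-I) + 1*(1)*conj(-1) + 1*(1)*conj(I) + 1*(1)*conj(1) + 1*(1)*conj(-I) + 1*(1)*conj(-1) + 1*(1)*conj(I)]
      = (1/8)[(1) + (I) + (-1) + (-I) + (1) + (I) + (-1) + (-I)] = 0/8 = 0
  <chi_5*chi_3, chi_7> = (1/8)[1*(1)*conj(1) + 1*(1)*conj(exp(-I*pi/4)) + 1*(1)*conj(-I) + 1*(1)*conj(exp(-3*I*pi/4)) + 1*(1)*conj(-1) + 1*(1)*conj(exp(3*I*pi/4)) + 1*(1)*conj(I) + 1*(1)*conj(exp(I*pi/4))]
      = (1/8)[(1) + (exp(I*pi/4)) + (I) + (exp(3*I*pi/4)) + (-1) + (exp(-3*I*pi/4)) + (-I) + (exp(-I*pi/4))] = 0/8 = 0
(Exp terms are combined using exp(i*s)*conj(exp(i*t)) = exp(i*(s-t)), and sums of them are collapsed using the identity that for every m > 1 the m distinct m-th roots of unity sum to 0, e.g. 1 + exp(2*I*pi/3) + exp(-2*I*pi/3) = 0.)
Hence the multiplicities are chi_0: 1. Dimension check: dim(chi_5)*dim(chi_3) = 1*1 = 1 and sum (mult * dim) = 1*1 = 1.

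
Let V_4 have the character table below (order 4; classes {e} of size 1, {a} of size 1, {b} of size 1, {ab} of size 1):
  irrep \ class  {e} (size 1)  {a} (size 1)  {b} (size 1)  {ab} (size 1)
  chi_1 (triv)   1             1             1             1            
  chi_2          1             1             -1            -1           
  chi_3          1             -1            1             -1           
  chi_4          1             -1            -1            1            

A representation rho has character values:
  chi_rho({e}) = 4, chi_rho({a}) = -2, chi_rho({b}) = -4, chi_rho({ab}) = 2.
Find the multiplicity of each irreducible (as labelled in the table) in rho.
Multiplicities: chi_1: 0, chi_2: 1, chi_3: 0, chi_4: 3.

Use <chi_rho, chi> = (1/|G|) sum_C |C| * chi_rho(C) * conj(chi(C)) with |G| = 4 for each irreducible chi in the table:
  <chi_rho, chi_1> = (1/4)[1*(4)*conj(1) + 1*(-2)*conj(1) + 1*(-4)*conj(1) + 1*(2)*conj(1)]
      = (1/4)[(4) + (-2) + (-4) + (2)] = 0/4 = 0
  <chi_rho, chi_2> = (1/4)[1*(4)*conj(1) + 1*(-2)*conj(1) + 1*(-4)*conj(-1) + 1*(2)*conj(-1)]
      = (1/4)[(4) + (-2) + (4) + (-2)] = 4/4 = 1
  <chi_rho, chi_3> = (1/4)[1*(4)*conj(1) + 1*(-2)*conj(-1) + 1*(-4)*conj(1) + 1*(2)*conj(-1)]
      = (1/4)[(4) + (2) + (-4) + (-2)] = 0/4 = 0
  <chi_rho, chi_4> = (1/4)[1*(4)*conj(1) + 1*(-2)*conj(-1) + 1*(-4)*conj(-1) + 1*(2)*conj(1)]
      = (1/4)[(4) + (2) + (4) + (2)] = 12/4 = 3
Dimension check: dim(rho) = sum (mult * dim) = 0*1 + 1*1 + 0*1 + 3*1 = 4 = chi_rho(e) = 4.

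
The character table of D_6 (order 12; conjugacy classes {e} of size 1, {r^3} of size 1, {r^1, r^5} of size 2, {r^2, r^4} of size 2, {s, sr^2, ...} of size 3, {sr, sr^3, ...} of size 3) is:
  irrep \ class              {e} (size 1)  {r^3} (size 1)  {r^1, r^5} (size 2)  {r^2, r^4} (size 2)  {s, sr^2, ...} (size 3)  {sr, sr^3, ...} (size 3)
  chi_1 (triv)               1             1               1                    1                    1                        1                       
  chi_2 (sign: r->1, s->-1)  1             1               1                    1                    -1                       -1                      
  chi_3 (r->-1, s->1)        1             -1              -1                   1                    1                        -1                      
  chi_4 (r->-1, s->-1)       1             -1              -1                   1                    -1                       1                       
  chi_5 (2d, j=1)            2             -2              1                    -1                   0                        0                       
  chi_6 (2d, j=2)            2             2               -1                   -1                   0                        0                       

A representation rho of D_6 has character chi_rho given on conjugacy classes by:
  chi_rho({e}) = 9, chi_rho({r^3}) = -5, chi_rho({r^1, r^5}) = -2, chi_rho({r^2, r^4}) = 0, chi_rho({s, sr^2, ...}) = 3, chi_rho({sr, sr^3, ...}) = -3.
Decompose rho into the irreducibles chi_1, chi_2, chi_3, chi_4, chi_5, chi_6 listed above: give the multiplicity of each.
Multiplicities: chi_1: 0, chi_2: 0, chi_3: 3, chi_4: 0, chi_5: 2, chi_6: 1.

Proof sketch: Use <chi_rho, chi> = (1/|G|) sum_C |C| * chi_rho(C) * conj(chi(C)) with |G| = 12 for each irreducible chi in the table:
  <chi_rho, chi_1> = (1/12)[1*(9)*conj(1) + 1*(-5)*conj(1) + 2*(-2)*conj(1) + 2*(0)*conj(1) + 3*(3)*conj(1) + 3*(-3)*conj(1)]
      = (1/12)[(9) + (-5) + (-4) + (0) + (9) + (-9)] = 0/12 = 0
  <chi_rho, chi_2> = (1/12)[1*(9)*conj(1) + 1*(-5)*conj(1) + 2*(-2)*conj(1) + 2*(0)*conj(1) + 3*(3)*conj(-1) + 3*(-3)*conj(-1)]
      = (1/12)[(9) + (-5) + (-4) + (0) + (-9) + (9)] = 0/12 = 0
  <chi_rho, chi_3> = (1/12)[1*(9)*conj(1) + 1*(-5)*conj(-1) + 2*(-2)*conj(-1) + 2*(0)*conj(1) + 3*(3)*conj(1) + 3*(-3)*conj(-1)]
      = (1/12)[(9) + (5) + (4) + (0) + (9) + (9)] = 36/12 = 3
  <chi_rho, chi_4> = (1/12)[1*(9)*conj(1) + 1*(-5)*conj(-1) + 2*(-2)*conj(-1) + 2*(0)*conj(1) + 3*(3)*conj(-1) + 3*(-3)*conj(1)]
      = (1/12)[(9) + (5) + (4) + (0) + (-9) + (-9)] = 0/12 = 0
  <chi_rho, chi_5> = (1/12)[1*(9)*conj(2) + 1*(-5)*conj(-2) + 2*(-2)*conj(1) + 2*(0)*conj(-1) + 3*(3)*conj(0) + 3*(-3)*conj(0)]
      = (1/12)[(18) + (10) + (-4) + (0) + (0) + (0)] = 24/12 = 2
  <chi_rho, chi_6> = (1/12)[1*(9)*conj(2) + 1*(-5)*conj(2) + 2*(-2)*conj(-1) + 2*(0)*conj(-1) + 3*(3)*conj(0) + 3*(-3)*conj(0)]
      = (1/12)[(18) + (-10) + (4) + (0) + (0) + (0)] = 12/12 = 1
Dimension check: dim(rho) = sum (mult * dim) = 0*1 + 0*1 + 3*1 + 0*1 + 2*2 + 1*2 = 9 = chi_rho(e) = 9.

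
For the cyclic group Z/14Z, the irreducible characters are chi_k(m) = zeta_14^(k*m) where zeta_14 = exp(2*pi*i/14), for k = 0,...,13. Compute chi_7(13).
chi_7(13) = zeta_14^91 = -1

Justification: chi_7(13) = zeta_14^(7*13) = zeta_14^91. Since zeta_14^14 = 1, this equals zeta_14^7 = exp(2*pi*i*7/14) = -1.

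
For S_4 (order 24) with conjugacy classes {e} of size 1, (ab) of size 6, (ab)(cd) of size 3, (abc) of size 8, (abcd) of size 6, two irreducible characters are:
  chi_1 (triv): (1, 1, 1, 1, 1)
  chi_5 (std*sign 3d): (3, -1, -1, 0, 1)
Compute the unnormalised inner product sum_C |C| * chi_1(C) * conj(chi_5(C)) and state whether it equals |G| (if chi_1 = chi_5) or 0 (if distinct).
Sum = 0; so <chi_1, chi_5> = 0 (distinct irreducibles are orthogonal).

Details: Compute term by term over conjugacy classes (|C| * chi_1(C) * conj(chi_5(C))):
  1*(1)*conj(3) + 6*(1)*conj(-1) + 3*(1)*conj(-1) + 8*(1)*conj(0) + 6*(1)*conj(1)
  = (3) + (-6) + (-3) + (0) + (6)
  = 0.
Dividing by |G| = 24 gives 0/24 = 0, matching the row-orthogonality relation <chi_1, chi_5> = [chi_1 = chi_5].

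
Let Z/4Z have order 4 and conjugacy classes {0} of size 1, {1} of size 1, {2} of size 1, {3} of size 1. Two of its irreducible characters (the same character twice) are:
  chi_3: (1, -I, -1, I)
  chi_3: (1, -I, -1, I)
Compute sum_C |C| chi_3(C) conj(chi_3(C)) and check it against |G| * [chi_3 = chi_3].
Sum = 4 = |G| = 4; so <chi_3, chi_3> = 1 (norm-1 confirms irreducibility).

Details: Compute term by term over conjugacy classes (|C| * chi_3(C) * conj(chi_3(C))):
  1*(1)*conj(1) + 1*(-I)*conj(-I) + 1*(-1)*conj(-1) + 1*(I)*conj(I)
  = (1) + (1) + (1) + (1)
  = 4.
(Exp terms are combined using exp(i*s)*conj(exp(i*t)) = exp(i*(s-t)), and sums of them are collapsed using the identity that for every m > 1 the m distinct m-th roots of unity sum to 0, e.g. 1 + exp(2*I*pi/3) + exp(-2*I*pi/3) = 0.)
Dividing by |G| = 4 gives 4/4 = 1, matching the row-orthogonality relation <chi_3, chi_3> = [chi_3 = chi_3].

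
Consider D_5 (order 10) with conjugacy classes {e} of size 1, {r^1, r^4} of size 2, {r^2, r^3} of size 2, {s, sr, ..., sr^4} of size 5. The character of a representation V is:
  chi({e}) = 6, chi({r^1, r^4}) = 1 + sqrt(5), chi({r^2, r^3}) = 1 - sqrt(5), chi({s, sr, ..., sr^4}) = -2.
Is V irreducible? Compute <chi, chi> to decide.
Not irreducible (reducible): <chi, chi> = 8 > 1.

Reasoning: <chi, chi> = (1/|G|) sum_C |C| * |chi(C)|^2 = (1/10)[1*|6|^2 + 2*|1 + sqrt(5)|^2 + 2*|1 - sqrt(5)|^2 + 5*|-2|^2]
  = (1/10)[(36) + (4*sqrt(5) + 12) + (12 - 4*sqrt(5)) + (20)] = 80/10 = 8.
A character is irreducible iff <chi, chi> = 1, so this representation is reducible.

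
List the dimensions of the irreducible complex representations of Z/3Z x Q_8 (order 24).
Dimensions: 1, 1, 1, 1, 1, 1, 1, 1, 1, 1, 1, 1, 2, 2, 2

Justification: There are 15 irreducibles (= number of conjugacy classes). Their dimensions d_i satisfy sum d_i^2 = |G| = 24: 1 + 1 + 1 + 1 + 1 + 1 + 1 + 1 + 1 + 1 + 1 + 1 + 4 + 4 + 4 = 24. (For the product with Z/3Z: each of the 3 1-dim characters of Z/3Z tensors with each irrep of Q_8, giving 3 copies of each Q_8-dimension.)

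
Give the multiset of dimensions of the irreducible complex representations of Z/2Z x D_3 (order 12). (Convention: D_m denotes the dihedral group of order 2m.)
Dimensions: 1, 1, 1, 1, 2, 2

There are 6 irreducibles (= number of conjugacy classes). Their dimensions d_i satisfy sum d_i^2 = |G| = 12: 1 + 1 + 1 + 1 + 4 + 4 = 12. (For the product with Z/2Z: each of the 2 1-dim characters of Z/2Z tensors with each irrep of D_3, giving 2 copies of each D_3-dimension.)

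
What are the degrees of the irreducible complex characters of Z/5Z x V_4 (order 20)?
Dimensions: 1, 1, 1, 1, 1, 1, 1, 1, 1, 1, 1, 1, 1, 1, 1, 1, 1, 1, 1, 1

Details: There are 20 irreducibles (= number of conjugacy classes). Their dimensions d_i satisfy sum d_i^2 = |G| = 20: 1 + 1 + 1 + 1 + 1 + 1 + 1 + 1 + 1 + 1 + 1 + 1 + 1 + 1 + 1 + 1 + 1 + 1 + 1 + 1 = 20. (For the product with Z/5Z: each of the 5 1-dim characters of Z/5Z tensors with each irrep of V_4, giving 5 copies of each V_4-dimension.)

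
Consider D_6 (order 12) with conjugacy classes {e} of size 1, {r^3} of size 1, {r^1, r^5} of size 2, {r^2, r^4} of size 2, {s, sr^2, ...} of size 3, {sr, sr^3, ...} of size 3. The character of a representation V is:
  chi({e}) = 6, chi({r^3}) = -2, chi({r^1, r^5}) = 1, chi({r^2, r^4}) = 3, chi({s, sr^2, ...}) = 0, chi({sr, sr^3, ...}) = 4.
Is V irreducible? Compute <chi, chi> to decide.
Not irreducible (reducible): <chi, chi> = 9 > 1.

Why: <chi, chi> = (1/|G|) sum_C |C| * |chi(C)|^2 = (1/12)[1*|6|^2 + 1*|-2|^2 + 2*|1|^2 + 2*|3|^2 + 3*|0|^2 + 3*|4|^2]
  = (1/12)[(36) + (4) + (2) + (18) + (0) + (48)] = 108/12 = 9.
A character is irreducible iff <chi, chi> = 1, so this representation is reducible.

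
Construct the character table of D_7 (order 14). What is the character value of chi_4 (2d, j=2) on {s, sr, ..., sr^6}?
Conjugacy classes: {e} of size 1, {r^1, r^6} of size 2, {r^2, r^5} of size 2, {r^3, r^4} of size 2, {s, sr, ..., sr^6} of size 7.
Character table:
  irrep \ class              {e} (size 1)  {r^1, r^6} (size 2)  {r^2, r^5} (size 2)  {r^3, r^4} (size 2)  {s, sr, ..., sr^6} (size 7)
  chi_1 (triv)               1             1                    1                    1                    1                          
  chi_2 (sign: r->1, s->-1)  1             1                    1                    1                    -1                         
  chi_3 (2d, j=1)            2             2*cos(2*pi/7)        -2*cos(3*pi/7)       -2*cos(pi/7)         0                          
  chi_4 (2d, j=2)            2             -2*cos(3*pi/7)       -2*cos(pi/7)         2*cos(2*pi/7)        0                          
  chi_5 (2d, j=3)            2             -2*cos(pi/7)         2*cos(2*pi/7)        -2*cos(3*pi/7)       0                          

Spot check: chi_4 (2d, j=2) on {s, sr, ..., sr^6} = 0.

Explanation: D_7 has order 2*7 = 14 with 5 conjugacy classes, hence 5 irreducibles. Sum of squared dims 1 + 1 + 4 + 4 + 4 = 14 = |G|. Linear characters come from the abelianisation; the 2-dimensional irreps have character r^k -> 2*cos(2*pi*j*k/7), reflections -> 0.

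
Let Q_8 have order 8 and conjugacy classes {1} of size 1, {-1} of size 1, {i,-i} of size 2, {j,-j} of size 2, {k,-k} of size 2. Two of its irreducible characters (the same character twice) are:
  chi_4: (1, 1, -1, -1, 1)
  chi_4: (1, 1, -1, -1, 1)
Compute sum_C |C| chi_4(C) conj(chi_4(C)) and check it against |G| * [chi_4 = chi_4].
Sum = 8 = |G| = 8; so <chi_4, chi_4> = 1 (norm-1 confirms irreducibility).

Reasoning: Compute term by term over conjugacy classes (|C| * chi_4(C) * conj(chi_4(C))):
  1*(1)*conj(1) + 1*(1)*conj(1) + 2*(-1)*conj(-1) + 2*(-1)*conj(-1) + 2*(1)*conj(1)
  = (1) + (1) + (2) + (2) + (2)
  = 8.
Dividing by |G| = 8 gives 8/8 = 1, matching the row-orthogonality relation <chi_4, chi_4> = [chi_4 = chi_4].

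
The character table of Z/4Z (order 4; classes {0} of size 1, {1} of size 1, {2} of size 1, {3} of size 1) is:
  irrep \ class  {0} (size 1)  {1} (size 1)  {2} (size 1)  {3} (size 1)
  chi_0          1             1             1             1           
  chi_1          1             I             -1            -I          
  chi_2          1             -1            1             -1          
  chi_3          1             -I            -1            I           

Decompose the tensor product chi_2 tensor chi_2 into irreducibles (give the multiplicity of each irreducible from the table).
chi_2 tensor chi_2 = chi_0 (all other irreducibles have multiplicity 0).

Working: The character of a tensor product is the pointwise product (chi_2 * chi_2)(C) = chi_2(C) * chi_2(C):
  {0}: (1)*(1), {1}: (-1)*(-1), {2}: (1)*(1), {3}: (-1)*(-1)
so (chi_2 * chi_2) takes values
  {0} -> 1, {1} -> 1, {2} -> 1, {3} -> 1.
Now take the inner product of this character with each irreducible chi from the table, <chi_2*chi_2, chi> = (1/4) sum_C |C| (chi_2*chi_2)(C) conj(chi(C)):
  <chi_2*chi_2, chi_0> = (1/4)[1*(1)*conj(1) + 1*(1)*conj(1) + 1*(1)*conj(1) + 1*(1)*conj(1)]
      = (1/4)[(1) + (1) + (1) + (1)] = 4/4 = 1
  <chi_2*chi_2, chi_1> = (1/4)[1*(1)*conj(1) + 1*(1)*conj(I) + 1*(1)*conj(-1) + 1*(1)*conj(-I)]
      = (1/4)[(1) + (-I) + (-1) + (I)] = 0/4 = 0
  <chi_2*chi_2, chi_2> = (1/4)[1*(1)*conj(1) + 1*(1)*conj(-1) + 1*(1)*conj(1) + 1*(1)*conj(-1)]
      = (1/4)[(1) + (-1) + (1) + (-1)] = 0/4 = 0
  <chi_2*chi_2, chi_3> = (1/4)[1*(1)*conj(1) + 1*(1)*conj(-I) + 1*(1)*conj(-1) + 1*(1)*conj(I)]
      = (1/4)[(1) + (I) + (-1) + (-I)] = 0/4 = 0
(Exp terms are combined using exp(i*s)*conj(exp(i*t)) = exp(i*(s-t)), and sums of them are collapsed using the identity that for every m > 1 the m distinct m-th roots of unity sum to 0, e.g. 1 + exp(2*I*pi/3) + exp(-2*I*pi/3) = 0.)
Hence the multiplicities are chi_0: 1. Dimension check: dim(chi_2)*dim(chi_2) = 1*1 = 1 and sum (mult * dim) = 1*1 = 1.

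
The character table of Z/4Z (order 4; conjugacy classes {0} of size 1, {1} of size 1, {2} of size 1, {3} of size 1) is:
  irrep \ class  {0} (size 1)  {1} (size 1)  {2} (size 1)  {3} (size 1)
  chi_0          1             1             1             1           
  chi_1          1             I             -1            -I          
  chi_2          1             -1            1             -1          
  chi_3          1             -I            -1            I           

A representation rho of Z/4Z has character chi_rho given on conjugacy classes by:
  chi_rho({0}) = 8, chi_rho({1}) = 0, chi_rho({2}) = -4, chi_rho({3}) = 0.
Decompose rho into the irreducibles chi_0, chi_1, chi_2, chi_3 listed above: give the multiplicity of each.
Multiplicities: chi_0: 1, chi_1: 3, chi_2: 1, chi_3: 3.

Justification: Use <chi_rho, chi> = (1/|G|) sum_C |C| * chi_rho(C) * conj(chi(C)) with |G| = 4 for each irreducible chi in the table:
  <chi_rho, chi_0> = (1/4)[1*(8)*conj(1) + 1*(0)*conj(1) + 1*(-4)*conj(1) + 1*(0)*conj(1)]
      = (1/4)[(8) + (0) + (-4) + (0)] = 4/4 = 1
  <chi_rho, chi_1> = (1/4)[1*(8)*conj(1) + 1*(0)*conj(I) + 1*(-4)*conj(-1) + 1*(0)*conj(-I)]
      = (1/4)[(8) + (0) + (4) + (0)] = 12/4 = 3
  <chi_rho, chi_2> = (1/4)[1*(8)*conj(1) + 1*(0)*conj(-1) + 1*(-4)*conj(1) + 1*(0)*conj(-1)]
      = (1/4)[(8) + (0) + (-4) + (0)] = 4/4 = 1
  <chi_rho, chi_3> = (1/4)[1*(8)*conj(1) + 1*(0)*conj(-I) + 1*(-4)*conj(-1) + 1*(0)*conj(I)]
      = (1/4)[(8) + (0) + (4) + (0)] = 12/4 = 3
(Exp terms are combined using exp(i*s)*conj(exp(i*t)) = exp(i*(s-t)), and sums of them are collapsed using the identity that for every m > 1 the m distinct m-th roots of unity sum to 0, e.g. 1 + exp(2*I*pi/3) + exp(-2*I*pi/3) = 0.)
Dimension check: dim(rho) = sum (mult * dim) = 1*1 + 3*1 + 1*1 + 3*1 = 8 = chi_rho(e) = 8.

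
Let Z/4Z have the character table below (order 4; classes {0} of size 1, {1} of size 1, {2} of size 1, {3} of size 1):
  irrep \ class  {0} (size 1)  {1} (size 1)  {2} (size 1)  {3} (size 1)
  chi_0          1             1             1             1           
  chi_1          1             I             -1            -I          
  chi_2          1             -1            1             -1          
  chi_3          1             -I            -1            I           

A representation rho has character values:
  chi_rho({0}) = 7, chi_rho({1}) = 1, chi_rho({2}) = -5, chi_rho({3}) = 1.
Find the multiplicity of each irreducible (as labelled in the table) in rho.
Multiplicities: chi_0: 1, chi_1: 3, chi_2: 0, chi_3: 3.

Explanation: Use <chi_rho, chi> = (1/|G|) sum_C |C| * chi_rho(C) * conj(chi(C)) with |G| = 4 for each irreducible chi in the table:
  <chi_rho, chi_0> = (1/4)[1*(7)*conj(1) + 1*(1)*conj(1) + 1*(-5)*conj(1) + 1*(1)*conj(1)]
      = (1/4)[(7) + (1) + (-5) + (1)] = 4/4 = 1
  <chi_rho, chi_1> = (1/4)[1*(7)*conj(1) + 1*(1)*conj(I) + 1*(-5)*conj(-1) + 1*(1)*conj(-I)]
      = (1/4)[(7) + (-I) + (5) + (I)] = 12/4 = 3
  <chi_rho, chi_2> = (1/4)[1*(7)*conj(1) + 1*(1)*conj(-1) + 1*(-5)*conj(1) + 1*(1)*conj(-1)]
      = (1/4)[(7) + (-1) + (-5) + (-1)] = 0/4 = 0
  <chi_rho, chi_3> = (1/4)[1*(7)*conj(1) + 1*(1)*conj(-I) + 1*(-5)*conj(-1) + 1*(1)*conj(I)]
      = (1/4)[(7) + (I) + (5) + (-I)] = 12/4 = 3
(Exp terms are combined using exp(i*s)*conj(exp(i*t)) = exp(i*(s-t)), and sums of them are collapsed using the identity that for every m > 1 the m distinct m-th roots of unity sum to 0, e.g. 1 + exp(2*I*pi/3) + exp(-2*I*pi/3) = 0.)
Dimension check: dim(rho) = sum (mult * dim) = 1*1 + 3*1 + 0*1 + 3*1 = 7 = chi_rho(e) = 7.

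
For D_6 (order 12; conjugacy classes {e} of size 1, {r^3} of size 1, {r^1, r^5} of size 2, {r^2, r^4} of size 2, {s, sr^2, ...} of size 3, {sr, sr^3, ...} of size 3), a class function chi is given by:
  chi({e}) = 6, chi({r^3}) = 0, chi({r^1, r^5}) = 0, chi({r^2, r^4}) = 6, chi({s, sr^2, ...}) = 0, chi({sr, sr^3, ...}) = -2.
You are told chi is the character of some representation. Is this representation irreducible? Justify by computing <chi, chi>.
Not irreducible (reducible): <chi, chi> = 10 > 1.

Working: <chi, chi> = (1/|G|) sum_C |C| * |chi(C)|^2 = (1/12)[1*|6|^2 + 1*|0|^2 + 2*|0|^2 + 2*|6|^2 + 3*|0|^2 + 3*|-2|^2]
  = (1/12)[(36) + (0) + (0) + (72) + (0) + (12)] = 120/12 = 10.
A character is irreducible iff <chi, chi> = 1, so this representation is reducible.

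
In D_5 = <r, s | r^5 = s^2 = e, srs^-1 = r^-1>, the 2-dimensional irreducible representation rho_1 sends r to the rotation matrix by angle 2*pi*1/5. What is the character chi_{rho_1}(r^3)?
chi_{rho_1}(r^3) = 2*cos(2*pi*1*3/5) = -sqrt(5)/2 - 1/2

rho_1(r^3) is rotation by angle 2*pi*1*3/5, whose trace is 2*cos(2*pi*1*3/5) = -sqrt(5)/2 - 1/2.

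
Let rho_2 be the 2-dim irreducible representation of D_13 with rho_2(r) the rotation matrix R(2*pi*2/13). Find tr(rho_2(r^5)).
chi_{rho_2}(r^5) = 2*cos(2*pi*2*5/13) = 2*cos(6*pi/13)

Derivation: rho_2(r^5) is rotation by angle 2*pi*2*5/13, whose trace is 2*cos(2*pi*2*5/13) = 2*cos(6*pi/13).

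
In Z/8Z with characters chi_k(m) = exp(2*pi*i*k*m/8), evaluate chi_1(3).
chi_1(3) = zeta_8^3 = exp(3*I*pi/4)

Argument: chi_1(3) = zeta_8^(1*3) = zeta_8^3. Since zeta_8^8 = 1, this equals zeta_8^3 = exp(2*pi*i*3/8) = exp(3*I*pi/4).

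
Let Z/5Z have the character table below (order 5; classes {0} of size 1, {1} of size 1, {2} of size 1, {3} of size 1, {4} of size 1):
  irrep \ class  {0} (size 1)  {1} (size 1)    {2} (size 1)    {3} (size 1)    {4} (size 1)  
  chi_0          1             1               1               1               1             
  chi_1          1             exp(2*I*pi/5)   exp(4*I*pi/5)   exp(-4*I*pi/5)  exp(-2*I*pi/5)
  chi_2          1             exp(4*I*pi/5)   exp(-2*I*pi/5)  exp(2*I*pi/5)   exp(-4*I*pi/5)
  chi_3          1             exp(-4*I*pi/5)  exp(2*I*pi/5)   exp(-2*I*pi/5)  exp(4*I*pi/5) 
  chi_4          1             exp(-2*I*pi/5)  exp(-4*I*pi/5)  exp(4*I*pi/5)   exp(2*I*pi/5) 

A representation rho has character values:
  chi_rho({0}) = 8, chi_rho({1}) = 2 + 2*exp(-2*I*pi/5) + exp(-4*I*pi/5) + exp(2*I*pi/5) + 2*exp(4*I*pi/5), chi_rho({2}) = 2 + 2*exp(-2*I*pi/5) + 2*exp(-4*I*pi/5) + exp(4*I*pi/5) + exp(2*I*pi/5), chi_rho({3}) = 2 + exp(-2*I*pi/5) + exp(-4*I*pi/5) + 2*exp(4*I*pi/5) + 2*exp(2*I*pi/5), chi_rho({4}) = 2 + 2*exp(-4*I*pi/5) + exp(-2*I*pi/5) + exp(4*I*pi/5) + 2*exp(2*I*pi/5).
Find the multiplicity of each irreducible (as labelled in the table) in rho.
Multiplicities: chi_0: 2, chi_1: 1, chi_2: 2, chi_3: 1, chi_4: 2.

Argument: Use <chi_rho, chi> = (1/|G|) sum_C |C| * chi_rho(C) * conj(chi(C)) with |G| = 5 for each irreducible chi in the table:
  <chi_rho, chi_0> = (1/5)[1*(8)*conj(1) + 1*(2 + 2*exp(-2*I*pi/5) + exp(-4*I*pi/5) + exp(2*I*pi/5) + 2*exp(4*I*pi/5))*conj(1) + 1*(2 + 2*exp(-2*I*pi/5) + 2*exp(-4*I*pi/5) + exp(4*I*pi/5) + exp(2*I*pi/5))*conj(1) + 1*(2 + exp(-2*I*pi/5) + exp(-4*I*pi/5) + 2*exp(4*I*pi/5) + 2*exp(2*I*pi/5))*conj(1) + 1*(2 + 2*exp(-4*I*pi/5) + exp(-2*I*pi/5) + exp(4*I*pi/5) + 2*exp(2*I*pi/5))*conj(1)]
      = (1/5)[(8) + (2 + 2*exp(-2*I*pi/5) + exp(-4*I*pi/5) + exp(2*I*pi/5) + 2*exp(4*I*pi/5)) + (2 + 2*exp(-2*I*pi/5) + 2*exp(-4*I*pi/5) + exp(4*I*pi/5) + exp(2*I*pi/5)) + (2 + exp(-2*I*pi/5) + exp(-4*I*pi/5) + 2*exp(4*I*pi/5) + 2*exp(2*I*pi/5)) + (2 + 2*exp(-4*I*pi/5) + exp(-2*I*pi/5) + exp(4*I*pi/5) + 2*exp(2*I*pi/5))] = 10/5 = 2
  <chi_rho, chi_1> = (1/5)[1*(8)*conj(1) + 1*(2 + 2*exp(-2*I*pi/5) + exp(-4*I*pi/5) + exp(2*I*pi/5) + 2*exp(4*I*pi/5))*conj(exp(2*I*pi/5)) + 1*(2 + 2*exp(-2*I*pi/5) + 2*exp(-4*I*pi/5) + exp(4*I*pi/5) + exp(2*I*pi/5))*conj(exp(4*I*pi/5)) + 1*(2 + exp(-2*I*pi/5) + exp(-4*I*pi/5) + 2*exp(4*I*pi/5) + 2*exp(2*I*pi/5))*conj(exp(-4*I*pi/5)) + 1*(2 + 2*exp(-4*I*pi/5) + exp(-2*I*pi/5) + exp(4*I*pi/5) + 2*exp(2*I*pi/5))*conj(exp(-2*I*pi/5))]
      = (1/5)[(8) + (1 + 2*exp(-2*I*pi/5) + 2*exp(-4*I*pi/5) + exp(4*I*pi/5) + 2*exp(2*I*pi/5)) + (1 + 2*exp(-4*I*pi/5) + exp(-2*I*pi/5) + 2*exp(4*I*pi/5) + 2*exp(2*I*pi/5)) + (1 + 2*exp(-2*I*pi/5) + 2*exp(-4*I*pi/5) + exp(2*I*pi/5) + 2*exp(4*I*pi/5)) + (1 + 2*exp(-2*I*pi/5) + exp(-4*I*pi/5) + 2*exp(4*I*pi/5) + 2*exp(2*I*pi/5))] = 5/5 = 1
  <chi_rho, chi_2> = (1/5)[1*(8)*conj(1) + 1*(2 + 2*exp(-2*I*pi/5) + exp(-4*I*pi/5) + exp(2*I*pi/5) + 2*exp(4*I*pi/5))*conj(exp(4*I*pi/5)) + 1*(2 + 2*exp(-2*I*pi/5) + 2*exp(-4*I*pi/5) + exp(4*I*pi/5) + exp(2*I*pi/5))*conj(exp(-2*I*pi/5)) + 1*(2 + exp(-2*I*pi/5) + exp(-4*I*pi/5) + 2*exp(4*I*pi/5) + 2*exp(2*I*pi/5))*conj(exp(2*I*pi/5)) + 1*(2 + 2*exp(-4*I*pi/5) + exp(-2*I*pi/5) + exp(4*I*pi/5) + 2*exp(2*I*pi/5))*conj(exp(-4*I*pi/5))]
      = (1/5)[(8) + (2 + 2*exp(-4*I*pi/5) + exp(-2*I*pi/5) + exp(2*I*pi/5) + 2*exp(4*I*pi/5)) + (2 + 2*exp(-2*I*pi/5) + exp(-4*I*pi/5) + exp(4*I*pi/5) + 2*exp(2*I*pi/5)) + (2 + 2*exp(-2*I*pi/5) + exp(-4*I*pi/5) + exp(4*I*pi/5) + 2*exp(2*I*pi/5)) + (2 + 2*exp(-4*I*pi/5) + exp(-2*I*pi/5) + exp(2*I*pi/5) + 2*exp(4*I*pi/5))] = 10/5 = 2
  <chi_rho, chi_3> = (1/5)[1*(8)*conj(1) + 1*(2 + 2*exp(-2*I*pi/5) + exp(-4*I*pi/5) + exp(2*I*pi/5) + 2*exp(4*I*pi/5))*conj(exp(-4*I*pi/5)) + 1*(2 + 2*exp(-2*I*pi/5) + 2*exp(-4*I*pi/5) + exp(4*I*pi/5) + exp(2*I*pi/5))*conj(exp(2*I*pi/5)) + 1*(2 + exp(-2*I*pi/5) + exp(-4*I*pi/5) + 2*exp(4*I*pi/5) + 2*exp(2*I*pi/5))*conj(exp(-2*I*pi/5)) + 1*(2 + 2*exp(-4*I*pi/5) + exp(-2*I*pi/5) + exp(4*I*pi/5) + 2*exp(2*I*pi/5))*conj(exp(4*I*pi/5))]
      = (1/5)[(8) + (1 + 2*exp(-2*I*pi/5) + exp(-4*I*pi/5) + 2*exp(4*I*pi/5) + 2*exp(2*I*pi/5)) + (1 + 2*exp(-2*I*pi/5) + 2*exp(-4*I*pi/5) + exp(2*I*pi/5) + 2*exp(4*I*pi/5)) + (1 + 2*exp(-4*I*pi/5) + exp(-2*I*pi/5) + 2*exp(4*I*pi/5) + 2*exp(2*I*pi/5)) + (1 + 2*exp(-2*I*pi/5) + 2*exp(-4*I*pi/5) + exp(4*I*pi/5) + 2*exp(2*I*pi/5))] = 5/5 = 1
  <chi_rho, chi_4> = (1/5)[1*(8)*conj(1) + 1*(2 + 2*exp(-2*I*pi/5) + exp(-4*I*pi/5) + exp(2*I*pi/5) + 2*exp(4*I*pi/5))*conj(exp(-2*I*pi/5)) + 1*(2 + 2*exp(-2*I*pi/5) + 2*exp(-4*I*pi/5) + exp(4*I*pi/5) + exp(2*I*pi/5))*conj(exp(-4*I*pi/5)) + 1*(2 + exp(-2*I*pi/5) + exp(-4*I*pi/5) + 2*exp(4*I*pi/5) + 2*exp(2*I*pi/5))*conj(exp(4*I*pi/5)) + 1*(2 + 2*exp(-4*I*pi/5) + exp(-2*I*pi/5) + exp(4*I*pi/5) + 2*exp(2*I*pi/5))*conj(exp(2*I*pi/5))]
      = (1/5)[(8) + (2 + 2*exp(-4*I*pi/5) + exp(-2*I*pi/5) + exp(4*I*pi/5) + 2*exp(2*I*pi/5)) + (2 + exp(-2*I*pi/5) + exp(-4*I*pi/5) + 2*exp(4*I*pi/5) + 2*exp(2*I*pi/5)) + (2 + 2*exp(-2*I*pi/5) + 2*exp(-4*I*pi/5) + exp(4*I*pi/5) + exp(2*I*pi/5)) + (2 + 2*exp(-2*I*pi/5) + exp(-4*I*pi/5) + exp(2*I*pi/5) + 2*exp(4*I*pi/5))] = 10/5 = 2
(Exp terms are combined using exp(i*s)*conj(exp(i*t)) = exp(i*(s-t)), and sums of them are collapsed using the identity that for every m > 1 the m distinct m-th roots of unity sum to 0, e.g. 1 + exp(2*I*pi/3) + exp(-2*I*pi/3) = 0.)
Dimension check: dim(rho) = sum (mult * dim) = 2*1 + 1*1 + 2*1 + 1*1 + 2*1 = 8 = chi_rho(e) = 8.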